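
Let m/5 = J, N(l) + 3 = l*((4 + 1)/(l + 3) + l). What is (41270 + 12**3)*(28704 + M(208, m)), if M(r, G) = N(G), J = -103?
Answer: 3235442277813/256 ≈ 1.2638e+10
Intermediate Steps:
N(l) = -3 + l*(l + 5/(3 + l)) (N(l) = -3 + l*((4 + 1)/(l + 3) + l) = -3 + l*(5/(3 + l) + l) = -3 + l*(l + 5/(3 + l)))
m = -515 (m = 5*(-103) = -515)
M(r, G) = (-9 + G**3 + 2*G + 3*G**2)/(3 + G)
(41270 + 12**3)*(28704 + M(208, m)) = (41270 + 12**3)*(28704 + (-9 + (-515)**3 + 2*(-515) + 3*(-515)**2)/(3 - 515)) = (41270 + 1728)*(28704 + (-9 - 136590875 - 1030 + 3*265225)/(-512)) = 42998*(28704 - (-9 - 136590875 - 1030 + 795675)/512) = 42998*(28704 - 1/512*(-135796239)) = 42998*(28704 + 135796239/512) = 42998*(150492687/512) = 3235442277813/256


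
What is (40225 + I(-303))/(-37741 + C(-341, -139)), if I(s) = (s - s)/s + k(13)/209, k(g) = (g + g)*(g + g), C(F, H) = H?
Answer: -8407701/7916920 ≈ -1.0620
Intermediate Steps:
k(g) = 4*g² (k(g) = (2*g)*(2*g) = 4*g²)
I(s) = 676/209 (I(s) = (s - s)/s + (4*13²)/209 = 0/s + (4*169)*(1/209) = 0 + 676*(1/209) = 0 + 676/209 = 676/209)
(40225 + I(-303))/(-37741 + C(-341, -139)) = (40225 + 676/209)/(-37741 - 139) = (8407701/209)/(-37880) = (8407701/209)*(-1/37880) = -8407701/7916920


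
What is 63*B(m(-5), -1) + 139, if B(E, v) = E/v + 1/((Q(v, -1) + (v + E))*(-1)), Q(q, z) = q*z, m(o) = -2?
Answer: 593/2 ≈ 296.50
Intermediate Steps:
B(E, v) = -1/E + E/v (B(E, v) = E/v + 1/((v*(-1) + (v + E))*(-1)) = E/v - 1/(-v + (E + v)) = E/v - 1/E = -1/E + E/v)
63*B(m(-5), -1) + 139 = 63*(-1/(-2) - 2/(-1)) + 139 = 63*(-1*(-½) - 2*(-1)) + 139 = 63*(½ + 2) + 139 = 63*(5/2) + 139 = 315/2 + 139 = 593/2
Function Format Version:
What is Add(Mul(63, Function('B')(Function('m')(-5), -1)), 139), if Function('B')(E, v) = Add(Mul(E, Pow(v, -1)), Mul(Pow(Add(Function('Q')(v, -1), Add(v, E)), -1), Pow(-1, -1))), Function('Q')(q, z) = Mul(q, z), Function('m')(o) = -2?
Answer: Rational(593, 2) ≈ 296.50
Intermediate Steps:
Function('B')(E, v) = Add(Mul(-1, Pow(E, -1)), Mul(E, Pow(v, -1))) (Function('B')(E, v) = Add(Mul(E, Pow(v, -1)), Mul(Pow(Add(Mul(v, -1), Add(v, E)), -1), Pow(-1, -1))) = Add(Mul(E, Pow(v, -1)), Mul(Pow(Add(Mul(-1, v), Add(E, v)), -1), -1)) = Add(Mul(E, Pow(v, -1)), Mul(Pow(E, -1), -1)) = Add(Mul(E, Pow(v, -1)), Mul(-1, Pow(E, -1))) = Add(Mul(-1, Pow(E, -1)), Mul(E, Pow(v, -1))))
Add(Mul(63, Function('B')(Function('m')(-5), -1)), 139) = Add(Mul(63, Add(Mul(-1, Pow(-2, -1)), Mul(-2, Pow(-1, -1)))), 139) = Add(Mul(63, Add(Mul(-1, Rational(-1, 2)), Mul(-2, -1))), 139) = Add(Mul(63, Add(Rational(1, 2), 2)), 139) = Add(Mul(63, Rational(5, 2)), 139) = Add(Rational(315, 2), 139) = Rational(593, 2)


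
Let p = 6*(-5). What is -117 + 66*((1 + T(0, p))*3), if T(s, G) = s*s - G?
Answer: 6021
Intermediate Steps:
p = -30
T(s, G) = s² - G
-117 + 66*((1 + T(0, p))*3) = -117 + 66*((1 + (0² - 1*(-30)))*3) = -117 + 66*((1 + (0 + 30))*3) = -117 + 66*((1 + 30)*3) = -117 + 66*(31*3) = -117 + 66*93 = -117 + 6138 = 6021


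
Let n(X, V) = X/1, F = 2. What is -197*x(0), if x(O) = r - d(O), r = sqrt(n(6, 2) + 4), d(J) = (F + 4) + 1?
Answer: 1379 - 197*sqrt(10) ≈ 756.03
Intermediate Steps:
n(X, V) = X (n(X, V) = X*1 = X)
d(J) = 7 (d(J) = (2 + 4) + 1 = 6 + 1 = 7)
r = sqrt(10) (r = sqrt(6 + 4) = sqrt(10) ≈ 3.1623)
x(O) = -7 + sqrt(10) (x(O) = sqrt(10) - 1*7 = sqrt(10) - 7 = -7 + sqrt(10))
-197*x(0) = -197*(-7 + sqrt(10)) = 1379 - 197*sqrt(10)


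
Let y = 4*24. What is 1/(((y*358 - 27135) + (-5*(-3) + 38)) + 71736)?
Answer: 1/79022 ≈ 1.2655e-5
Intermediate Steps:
y = 96
1/(((y*358 - 27135) + (-5*(-3) + 38)) + 71736) = 1/(((96*358 - 27135) + (-5*(-3) + 38)) + 71736) = 1/(((34368 - 27135) + (15 + 38)) + 71736) = 1/((7233 + 53) + 71736) = 1/(7286 + 71736) = 1/79022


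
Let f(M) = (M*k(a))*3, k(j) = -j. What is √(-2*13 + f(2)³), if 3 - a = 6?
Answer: √5806 ≈ 76.197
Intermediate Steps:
a = -3 (a = 3 - 1*6 = 3 - 6 = -3)
f(M) = 9*M (f(M) = (M*(-1*(-3)))*3 = (M*3)*3 = (3*M)*3 = 9*M)
√(-2*13 + f(2)³) = √(-2*13 + (9*2)³) = √(-26 + 18³) = √(-26 + 5832) = √5806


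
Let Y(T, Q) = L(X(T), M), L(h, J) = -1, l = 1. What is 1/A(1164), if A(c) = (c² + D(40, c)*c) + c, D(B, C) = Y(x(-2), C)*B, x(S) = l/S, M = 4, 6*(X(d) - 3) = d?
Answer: 1/1309500 ≈ 7.6365e-7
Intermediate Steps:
X(d) = 3 + d/6
x(S) = 1/S
Y(T, Q) = -1
D(B, C) = -B
A(c) = c² - 39*c (A(c) = (c² + (-1*40)*c) + c = (c² - 40*c) + c = c² - 39*c)
1/A(1164) = 1/(1164*(-39 + 1164)) = 1/(1164*1125) = 1/1309500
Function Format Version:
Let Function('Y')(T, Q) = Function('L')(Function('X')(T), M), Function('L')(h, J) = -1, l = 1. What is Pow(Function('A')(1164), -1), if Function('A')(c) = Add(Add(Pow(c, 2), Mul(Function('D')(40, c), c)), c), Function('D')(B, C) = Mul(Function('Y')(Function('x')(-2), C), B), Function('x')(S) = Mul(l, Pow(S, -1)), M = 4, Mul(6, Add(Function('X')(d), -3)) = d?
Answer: Rational(1, 1309500) ≈ 7.6365e-7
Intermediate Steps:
Function('X')(d) = Add(3, Mul(Rational(1, 6), d))
Function('x')(S) = Pow(S, -1) (Function('x')(S) = Mul(1, Pow(S, -1)) = Pow(S, -1))
Function('Y')(T, Q) = -1
Function('D')(B, C) = Mul(-1, B)
Function('A')(c) = Add(Pow(c, 2), Mul(-39, c)) (Function('A')(c) = Add(Add(Pow(c, 2), Mul(Mul(-1, 40), c)), c) = Add(Add(Pow(c, 2), Mul(-40, c)), c) = Add(Pow(c, 2), Mul(-39, c)))
Pow(Function('A')(1164), -1) = Pow(Mul(1164, Add(-39, 1164)), -1) = Pow(Mul(1164, 1125), -1) = Pow(1309500, -1) = Rational(1, 1309500)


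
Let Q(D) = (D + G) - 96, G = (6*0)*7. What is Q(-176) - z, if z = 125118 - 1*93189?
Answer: -32201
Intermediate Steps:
z = 31929 (z = 125118 - 93189 = 31929)
G = 0 (G = 0*7 = 0)
Q(D) = -96 + D (Q(D) = (D + 0) - 96 = D - 96 = -96 + D)
Q(-176) - z = (-96 - 176) - 1*31929 = -272 - 31929 = -32201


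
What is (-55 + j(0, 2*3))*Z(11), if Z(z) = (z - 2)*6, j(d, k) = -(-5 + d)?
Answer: -2700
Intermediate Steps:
j(d, k) = 5 - d
Z(z) = -12 + 6*z (Z(z) = (-2 + z)*6 = -12 + 6*z)
(-55 + j(0, 2*3))*Z(11) = (-55 + (5 - 1*0))*(-12 + 6*11) = (-55 + (5 + 0))*(-12 + 66) = (-55 + 5)*54 = -50*54 = -2700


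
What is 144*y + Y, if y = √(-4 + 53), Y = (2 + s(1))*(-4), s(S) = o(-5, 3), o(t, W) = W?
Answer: 988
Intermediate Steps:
s(S) = 3
Y = -20 (Y = (2 + 3)*(-4) = 5*(-4) = -20)
y = 7 (y = √49 = 7)
144*y + Y = 144*7 - 20 = 1008 - 20 = 988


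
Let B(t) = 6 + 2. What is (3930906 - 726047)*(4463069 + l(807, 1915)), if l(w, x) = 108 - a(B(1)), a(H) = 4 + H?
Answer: 14303814518735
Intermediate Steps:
B(t) = 8
l(w, x) = 96 (l(w, x) = 108 - (4 + 8) = 108 - 1*12 = 108 - 12 = 96)
(3930906 - 726047)*(4463069 + l(807, 1915)) = (3930906 - 726047)*(4463069 + 96) = 3204859*4463165 = 14303814518735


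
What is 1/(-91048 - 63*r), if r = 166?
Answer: -1/101506 ≈ -9.8516e-6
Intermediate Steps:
1/(-91048 - 63*r) = 1/(-91048 - 63*166) = 1/(-91048 - 10458) = 1/(-101506) = -1/101506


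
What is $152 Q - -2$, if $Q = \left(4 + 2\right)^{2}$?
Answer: $5474$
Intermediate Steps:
$Q = 36$ ($Q = 6^{2} = 36$)
$152 Q - -2 = 152 \cdot 36 - -2 = 5472 + \left(-4 + 6\right) = 5472 + 2 = 5474$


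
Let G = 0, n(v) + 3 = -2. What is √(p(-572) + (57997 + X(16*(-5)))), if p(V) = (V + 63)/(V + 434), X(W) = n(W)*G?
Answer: √1104565110/138 ≈ 240.83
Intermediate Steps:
n(v) = -5 (n(v) = -3 - 2 = -5)
X(W) = 0 (X(W) = -5*0 = 0)
p(V) = (63 + V)/(434 + V)
√(p(-572) + (57997 + X(16*(-5)))) = √((63 - 572)/(434 - 572) + (57997 + 0)) = √(-509/(-138) + 57997) = √(-1/138*(-509) + 57997) = √(509/138 + 57997) = √(8004095/138) = √1104565110/138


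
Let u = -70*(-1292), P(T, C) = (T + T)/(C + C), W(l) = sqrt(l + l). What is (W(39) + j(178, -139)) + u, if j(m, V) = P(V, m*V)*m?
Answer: 90441 + sqrt(78) ≈ 90450.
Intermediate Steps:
W(l) = sqrt(2)*sqrt(l) (W(l) = sqrt(2*l) = sqrt(2)*sqrt(l))
P(T, C) = T/C (P(T, C) = (2*T)/((2*C)) = (2*T)*(1/(2*C)) = T/C)
j(m, V) = 1 (j(m, V) = (V/((m*V)))*m = (V/((V*m)))*m = (V*(1/(V*m)))*m = m/m = 1)
u = 90440
(W(39) + j(178, -139)) + u = (sqrt(2)*sqrt(39) + 1) + 90440 = (sqrt(78) + 1) + 90440 = (1 + sqrt(78)) + 90440 = 90441 + sqrt(78)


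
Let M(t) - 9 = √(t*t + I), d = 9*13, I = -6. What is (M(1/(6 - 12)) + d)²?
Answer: (756 + I*√215)²/36 ≈ 15870.0 + 615.84*I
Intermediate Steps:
d = 117
M(t) = 9 + √(-6 + t²) (M(t) = 9 + √(t*t - 6) = 9 + √(t² - 6) = 9 + √(-6 + t²))
(M(1/(6 - 12)) + d)² = ((9 + √(-6 + (1/(6 - 12))²)) + 117)² = ((9 + √(-6 + (1/(-6))²)) + 117)² = ((9 + √(-6 + (-⅙)²)) + 117)² = ((9 + √(-6 + 1/36)) + 117)² = ((9 + √(-215/36)) + 117)² = ((9 + I*√215/6) + 117)² = (126 + I*√215/6)²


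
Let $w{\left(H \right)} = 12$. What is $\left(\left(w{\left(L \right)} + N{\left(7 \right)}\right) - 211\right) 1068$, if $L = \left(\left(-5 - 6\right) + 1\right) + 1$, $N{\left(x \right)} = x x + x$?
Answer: $-152724$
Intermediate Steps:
$N{\left(x \right)} = x + x^{2}$ ($N{\left(x \right)} = x^{2} + x = x + x^{2}$)
$L = -9$ ($L = \left(\left(-5 - 6\right) + 1\right) + 1 = \left(-11 + 1\right) + 1 = -10 + 1 = -9$)
$\left(\left(w{\left(L \right)} + N{\left(7 \right)}\right) - 211\right) 1068 = \left(\left(12 + 7 \left(1 + 7\right)\right) - 211\right) 1068 = \left(\left(12 + 7 \cdot 8\right) - 211\right) 1068 = \left(\left(12 + 56\right) - 211\right) 1068 = \left(68 - 211\right) 1068 = \left(-143\right) 1068 = -152724$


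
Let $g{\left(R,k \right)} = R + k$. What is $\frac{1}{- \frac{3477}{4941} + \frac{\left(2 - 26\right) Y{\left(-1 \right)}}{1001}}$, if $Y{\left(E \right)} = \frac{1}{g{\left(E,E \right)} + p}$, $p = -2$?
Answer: $- \frac{27027}{18857} \approx -1.4333$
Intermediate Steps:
$Y{\left(E \right)} = \frac{1}{-2 + 2 E}$ ($Y{\left(E \right)} = \frac{1}{\left(E + E\right) - 2} = \frac{1}{2 E - 2} = \frac{1}{-2 + 2 E}$)
$\frac{1}{- \frac{3477}{4941} + \frac{\left(2 - 26\right) Y{\left(-1 \right)}}{1001}} = \frac{1}{- \frac{3477}{4941} + \frac{\left(2 - 26\right) \frac{1}{2 \left(-1 - 1\right)}}{1001}} = \frac{1}{\left(-3477\right) \frac{1}{4941} + - 24 \frac{1}{2 \left(-2\right)} \frac{1}{1001}} = \frac{1}{- \frac{19}{27} + - 24 \cdot \frac{1}{2} \left(- \frac{1}{2}\right) \frac{1}{1001}} = \frac{1}{- \frac{19}{27} + \left(-24\right) \left(- \frac{1}{4}\right) \frac{1}{1001}} = \frac{1}{- \frac{19}{27} + 6 \cdot \frac{1}{1001}} = \frac{1}{- \frac{19}{27} + \frac{6}{1001}} = \frac{1}{- \frac{18857}{27027}} = - \frac{27027}{18857}$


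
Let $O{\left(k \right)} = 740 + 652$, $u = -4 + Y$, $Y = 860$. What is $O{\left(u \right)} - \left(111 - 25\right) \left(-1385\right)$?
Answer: $120502$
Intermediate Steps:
$u = 856$ ($u = -4 + 860 = 856$)
$O{\left(k \right)} = 1392$
$O{\left(u \right)} - \left(111 - 25\right) \left(-1385\right) = 1392 - \left(111 - 25\right) \left(-1385\right) = 1392 - 86 \left(-1385\right) = 1392 - -119110 = 1392 + 119110 = 120502$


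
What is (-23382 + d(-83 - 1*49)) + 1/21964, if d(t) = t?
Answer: -516461495/21964 ≈ -23514.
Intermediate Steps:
(-23382 + d(-83 - 1*49)) + 1/21964 = (-23382 + (-83 - 1*49)) + 1/21964 = (-23382 + (-83 - 49)) + 1/21964 = (-23382 - 132) + 1/21964 = -23514 + 1/21964 = -516461495/21964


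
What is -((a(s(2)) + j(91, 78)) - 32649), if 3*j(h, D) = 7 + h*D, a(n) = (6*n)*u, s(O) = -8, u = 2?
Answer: 91130/3 ≈ 30377.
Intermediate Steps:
a(n) = 12*n (a(n) = (6*n)*2 = 12*n)
j(h, D) = 7/3 + D*h/3 (j(h, D) = (7 + h*D)/3 = (7 + D*h)/3 = 7/3 + D*h/3)
-((a(s(2)) + j(91, 78)) - 32649) = -((12*(-8) + (7/3 + (⅓)*78*91)) - 32649) = -((-96 + (7/3 + 2366)) - 32649) = -((-96 + 7105/3) - 32649) = -(6817/3 - 32649) = -1*(-91130/3) = 91130/3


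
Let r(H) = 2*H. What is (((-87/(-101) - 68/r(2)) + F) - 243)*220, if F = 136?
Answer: -2736140/101 ≈ -27091.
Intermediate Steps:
(((-87/(-101) - 68/r(2)) + F) - 243)*220 = (((-87/(-101) - 68/(2*2)) + 136) - 243)*220 = (((-87*(-1/101) - 68/4) + 136) - 243)*220 = (((87/101 - 68*1/4) + 136) - 243)*220 = (((87/101 - 17) + 136) - 243)*220 = ((-1630/101 + 136) - 243)*220 = (12106/101 - 243)*220 = -12437/101*220 = -2736140/101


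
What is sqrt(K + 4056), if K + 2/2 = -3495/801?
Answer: 4*sqrt(18047865)/267 ≈ 63.645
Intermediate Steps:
K = -1432/267 (K = -1 - 3495/801 = -1 - 3495*1/801 = -1 - 1165/267 = -1432/267 ≈ -5.3633)
sqrt(K + 4056) = sqrt(-1432/267 + 4056) = sqrt(1081520/267) = 4*sqrt(18047865)/267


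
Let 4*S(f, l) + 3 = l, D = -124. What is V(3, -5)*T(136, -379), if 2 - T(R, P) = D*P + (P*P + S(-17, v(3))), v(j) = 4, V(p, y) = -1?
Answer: 762541/4 ≈ 1.9064e+5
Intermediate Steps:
S(f, l) = -¾ + l/4
T(R, P) = 7/4 - P² + 124*P (T(R, P) = 2 - (-124*P + (P*P + (-¾ + (¼)*4))) = 2 - (-124*P + (P² + (-¾ + 1))) = 2 - (-124*P + (P² + ¼)) = 2 - (-124*P + (¼ + P²)) = 2 - (¼ + P² - 124*P) = 2 + (-¼ - P² + 124*P) = 7/4 - P² + 124*P)
V(3, -5)*T(136, -379) = -(7/4 - 1*(-379)² + 124*(-379)) = -(7/4 - 1*143641 - 46996) = -(7/4 - 143641 - 46996) = -1*(-762541/4) = 762541/4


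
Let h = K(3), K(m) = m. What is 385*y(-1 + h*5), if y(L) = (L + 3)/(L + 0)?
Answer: 935/2 ≈ 467.50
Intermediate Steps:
h = 3
y(L) = (3 + L)/L
385*y(-1 + h*5) = 385*((3 + (-1 + 3*5))/(-1 + 3*5)) = 385*((3 + (-1 + 15))/(-1 + 15)) = 385*((3 + 14)/14) = 385*((1/14)*17) = 385*(17/14) = 935/2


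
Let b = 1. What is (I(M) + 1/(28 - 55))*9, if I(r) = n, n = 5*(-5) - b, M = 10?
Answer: -703/3 ≈ -234.33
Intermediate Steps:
n = -26 (n = 5*(-5) - 1*1 = -25 - 1 = -26)
I(r) = -26
(I(M) + 1/(28 - 55))*9 = (-26 + 1/(28 - 55))*9 = (-26 + 1/(-27))*9 = (-26 - 1/27)*9 = -703/27*9 = -703/3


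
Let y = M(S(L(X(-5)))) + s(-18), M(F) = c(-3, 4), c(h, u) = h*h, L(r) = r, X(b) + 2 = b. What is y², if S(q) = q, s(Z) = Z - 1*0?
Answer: 81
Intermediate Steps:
X(b) = -2 + b
s(Z) = Z (s(Z) = Z + 0 = Z)
c(h, u) = h²
M(F) = 9 (M(F) = (-3)² = 9)
y = -9 (y = 9 - 18 = -9)
y² = (-9)² = 81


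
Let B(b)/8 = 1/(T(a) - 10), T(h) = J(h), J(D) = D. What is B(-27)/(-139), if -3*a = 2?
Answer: 3/556 ≈ 0.0053957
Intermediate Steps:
a = -2/3 (a = -1/3*2 = -2/3 ≈ -0.66667)
T(h) = h
B(b) = -3/4 (B(b) = 8/(-2/3 - 10) = 8/(-32/3) = 8*(-3/32) = -3/4)
B(-27)/(-139) = -3/4/(-139) = -3/4*(-1/139) = 3/556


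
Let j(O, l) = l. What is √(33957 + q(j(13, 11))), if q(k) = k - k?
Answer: 21*√77 ≈ 184.27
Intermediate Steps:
q(k) = 0
√(33957 + q(j(13, 11))) = √(33957 + 0) = √33957 = 21*√77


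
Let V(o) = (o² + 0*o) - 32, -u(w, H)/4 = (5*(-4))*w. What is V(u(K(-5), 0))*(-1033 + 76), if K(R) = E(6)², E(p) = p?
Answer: -7937710176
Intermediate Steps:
K(R) = 36 (K(R) = 6² = 36)
u(w, H) = 80*w (u(w, H) = -4*5*(-4)*w = -(-80)*w = 80*w)
V(o) = -32 + o² (V(o) = (o² + 0) - 32 = o² - 32 = -32 + o²)
V(u(K(-5), 0))*(-1033 + 76) = (-32 + (80*36)²)*(-1033 + 76) = (-32 + 2880²)*(-957) = (-32 + 8294400)*(-957) = 8294368*(-957) = -7937710176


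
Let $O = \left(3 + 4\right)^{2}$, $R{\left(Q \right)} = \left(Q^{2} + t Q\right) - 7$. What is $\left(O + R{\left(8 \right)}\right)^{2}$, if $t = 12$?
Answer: $40804$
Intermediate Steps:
$R{\left(Q \right)} = -7 + Q^{2} + 12 Q$ ($R{\left(Q \right)} = \left(Q^{2} + 12 Q\right) - 7 = -7 + Q^{2} + 12 Q$)
$O = 49$ ($O = 7^{2} = 49$)
$\left(O + R{\left(8 \right)}\right)^{2} = \left(49 + \left(-7 + 8^{2} + 12 \cdot 8\right)\right)^{2} = \left(49 + \left(-7 + 64 + 96\right)\right)^{2} = \left(49 + 153\right)^{2} = 202^{2} = 40804$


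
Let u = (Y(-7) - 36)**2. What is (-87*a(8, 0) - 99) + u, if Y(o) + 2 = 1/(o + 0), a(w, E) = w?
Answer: 32334/49 ≈ 659.88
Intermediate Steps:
Y(o) = -2 + 1/o (Y(o) = -2 + 1/(o + 0) = -2 + 1/o)
u = 71289/49 (u = ((-2 + 1/(-7)) - 36)**2 = ((-2 - 1/7) - 36)**2 = (-15/7 - 36)**2 = (-267/7)**2 = 71289/49 ≈ 1454.9)
(-87*a(8, 0) - 99) + u = (-87*8 - 99) + 71289/49 = (-696 - 99) + 71289/49 = -795 + 71289/49 = 32334/49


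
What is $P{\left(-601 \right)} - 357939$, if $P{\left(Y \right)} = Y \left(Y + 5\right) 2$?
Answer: $358453$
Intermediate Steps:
$P{\left(Y \right)} = 2 Y \left(5 + Y\right)$ ($P{\left(Y \right)} = Y \left(5 + Y\right) 2 = 2 Y \left(5 + Y\right)$)
$P{\left(-601 \right)} - 357939 = 2 \left(-601\right) \left(5 - 601\right) - 357939 = 2 \left(-601\right) \left(-596\right) - 357939 = 716392 - 357939 = 358453$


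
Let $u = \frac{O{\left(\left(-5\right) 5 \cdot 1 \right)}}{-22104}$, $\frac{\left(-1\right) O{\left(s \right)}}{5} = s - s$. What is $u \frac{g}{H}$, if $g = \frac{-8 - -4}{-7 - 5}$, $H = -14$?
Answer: $0$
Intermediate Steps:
$g = \frac{1}{3}$ ($g = \frac{-8 + 4}{-12} = \left(-4\right) \left(- \frac{1}{12}\right) = \frac{1}{3} \approx 0.33333$)
$O{\left(s \right)} = 0$ ($O{\left(s \right)} = - 5 \left(s - s\right) = \left(-5\right) 0 = 0$)
$u = 0$ ($u = \frac{0}{-22104} = 0 \left(- \frac{1}{22104}\right) = 0$)
$u \frac{g}{H} = 0 \frac{1}{3 \left(-14\right)} = 0 \cdot \frac{1}{3} \left(- \frac{1}{14}\right) = 0 \left(- \frac{1}{42}\right) = 0$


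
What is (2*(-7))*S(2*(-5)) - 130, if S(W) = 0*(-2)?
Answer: -130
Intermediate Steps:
S(W) = 0
(2*(-7))*S(2*(-5)) - 130 = (2*(-7))*0 - 130 = -14*0 - 130 = 0 - 130 = -130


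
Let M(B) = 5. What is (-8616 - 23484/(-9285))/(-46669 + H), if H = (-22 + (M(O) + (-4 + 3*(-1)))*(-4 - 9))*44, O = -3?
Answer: 26658692/143895835 ≈ 0.18526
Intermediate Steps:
H = 176 (H = (-22 + (5 + (-4 + 3*(-1)))*(-4 - 9))*44 = (-22 + (5 + (-4 - 3))*(-13))*44 = (-22 + (5 - 7)*(-13))*44 = (-22 - 2*(-13))*44 = (-22 + 26)*44 = 4*44 = 176)
(-8616 - 23484/(-9285))/(-46669 + H) = (-8616 - 23484/(-9285))/(-46669 + 176) = (-8616 - 23484*(-1/9285))/(-46493) = (-8616 + 7828/3095)*(-1/46493) = -26658692/3095*(-1/46493) = 26658692/143895835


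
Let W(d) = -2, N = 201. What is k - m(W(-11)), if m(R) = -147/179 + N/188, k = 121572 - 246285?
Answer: -4196850219/33652 ≈ -1.2471e+5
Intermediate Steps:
k = -124713
m(R) = 8343/33652 (m(R) = -147/179 + 201/188 = 8343/33652)
k - m(W(-11)) = -124713 - 1*8343/33652 = -124713 - 8343/33652 = -4196850219/33652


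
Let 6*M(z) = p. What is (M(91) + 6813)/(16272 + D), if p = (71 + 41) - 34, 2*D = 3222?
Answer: 6826/17883 ≈ 0.38170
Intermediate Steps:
D = 1611 (D = (½)*3222 = 1611)
p = 78 (p = 112 - 34 = 78)
M(z) = 13 (M(z) = (⅙)*78 = 13)
(M(91) + 6813)/(16272 + D) = (13 + 6813)/(16272 + 1611) = 6826/17883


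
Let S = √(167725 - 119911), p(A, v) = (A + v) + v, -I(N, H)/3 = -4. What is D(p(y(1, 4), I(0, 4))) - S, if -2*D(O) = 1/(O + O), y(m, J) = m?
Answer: -1/100 - √47814 ≈ -218.67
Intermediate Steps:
I(N, H) = 12 (I(N, H) = -3*(-4) = 12)
p(A, v) = A + 2*v
S = √47814 ≈ 218.66
D(O) = -1/(4*O) (D(O) = -1/(2*(O + O)) = -1/(2*O)/2 = -1/(4*O))
D(p(y(1, 4), I(0, 4))) - S = -1/(4*(1 + 2*12)) - √47814 = -1/(4*(1 + 24)) - √47814 = -¼/25 - √47814 = -¼*1/25 - √47814 = -1/100 - √47814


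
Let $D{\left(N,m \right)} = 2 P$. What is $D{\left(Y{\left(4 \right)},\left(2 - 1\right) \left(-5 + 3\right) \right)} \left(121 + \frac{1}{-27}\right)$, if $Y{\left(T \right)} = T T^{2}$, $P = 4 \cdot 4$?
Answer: $\frac{104512}{27} \approx 3870.8$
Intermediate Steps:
$P = 16$
$Y{\left(T \right)} = T^{3}$
$D{\left(N,m \right)} = 32$ ($D{\left(N,m \right)} = 2 \cdot 16 = 32$)
$D{\left(Y{\left(4 \right)},\left(2 - 1\right) \left(-5 + 3\right) \right)} \left(121 + \frac{1}{-27}\right) = 32 \left(121 + \frac{1}{-27}\right) = 32 \left(121 - \frac{1}{27}\right) = 32 \cdot \frac{3266}{27} = \frac{104512}{27}$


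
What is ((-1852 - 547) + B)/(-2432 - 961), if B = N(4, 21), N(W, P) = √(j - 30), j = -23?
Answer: 2399/3393 - I*√53/3393 ≈ 0.70704 - 0.0021456*I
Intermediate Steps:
N(W, P) = I*√53 (N(W, P) = √(-23 - 30) = √(-53) = I*√53)
B = I*√53 ≈ 7.2801*I
((-1852 - 547) + B)/(-2432 - 961) = ((-1852 - 547) + I*√53)/(-2432 - 961) = (-2399 + I*√53)/(-3393) = (-2399 + I*√53)*(-1/3393) = 2399/3393 - I*√53/3393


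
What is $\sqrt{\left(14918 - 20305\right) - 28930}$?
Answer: $3 i \sqrt{3813} \approx 185.25 i$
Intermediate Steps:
$\sqrt{\left(14918 - 20305\right) - 28930} = \sqrt{-5387 - 28930} = \sqrt{-34317} = 3 i \sqrt{3813}$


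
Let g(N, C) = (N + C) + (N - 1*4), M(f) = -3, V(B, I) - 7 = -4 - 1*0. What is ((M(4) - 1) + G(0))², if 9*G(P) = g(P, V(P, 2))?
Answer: 1369/81 ≈ 16.901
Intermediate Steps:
V(B, I) = 3 (V(B, I) = 7 + (-4 - 1*0) = 7 + (-4 + 0) = 7 - 4 = 3)
g(N, C) = -4 + C + 2*N (g(N, C) = (C + N) + (N - 4) = (C + N) + (-4 + N) = -4 + C + 2*N)
G(P) = -⅑ + 2*P/9 (G(P) = (-4 + 3 + 2*P)/9 = (-1 + 2*P)/9 = -⅑ + 2*P/9)
((M(4) - 1) + G(0))² = ((-3 - 1) + (-⅑ + (2/9)*0))² = (-4 + (-⅑ + 0))² = (-4 - ⅑)² = (-37/9)² = 1369/81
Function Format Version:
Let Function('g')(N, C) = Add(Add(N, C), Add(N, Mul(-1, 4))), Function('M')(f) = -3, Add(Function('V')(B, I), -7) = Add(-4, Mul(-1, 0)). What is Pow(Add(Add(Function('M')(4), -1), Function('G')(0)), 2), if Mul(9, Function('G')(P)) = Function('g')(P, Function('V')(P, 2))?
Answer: Rational(1369, 81) ≈ 16.901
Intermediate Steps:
Function('V')(B, I) = 3 (Function('V')(B, I) = Add(7, Add(-4, Mul(-1, 0))) = Add(7, Add(-4, 0)) = Add(7, -4) = 3)
Function('g')(N, C) = Add(-4, C, Mul(2, N)) (Function('g')(N, C) = Add(Add(C, N), Add(N, -4)) = Add(Add(C, N), Add(-4, N)) = Add(-4, C, Mul(2, N)))
Function('G')(P) = Add(Rational(-1, 9), Mul(Rational(2, 9), P)) (Function('G')(P) = Mul(Rational(1, 9), Add(-4, 3, Mul(2, P))) = Mul(Rational(1, 9), Add(-1, Mul(2, P))) = Add(Rational(-1, 9), Mul(Rational(2, 9), P)))
Pow(Add(Add(Function('M')(4), -1), Function('G')(0)), 2) = Pow(Add(Add(-3, -1), Add(Rational(-1, 9), Mul(Rational(2, 9), 0))), 2) = Pow(Add(-4, Add(Rational(-1, 9), 0)), 2) = Pow(Add(-4, Rational(-1, 9)), 2) = Pow(Rational(-37, 9), 2) = Rational(1369, 81)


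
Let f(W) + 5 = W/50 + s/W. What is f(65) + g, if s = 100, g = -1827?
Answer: -237791/130 ≈ -1829.2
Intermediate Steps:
f(W) = -5 + 100/W + W/50 (f(W) = -5 + (W/50 + 100/W) = -5 + (100/W + W/50) = -5 + 100/W + W/50)
f(65) + g = (-5 + 100/65 + (1/50)*65) - 1827 = (-5 + 100*(1/65) + 13/10) - 1827 = (-5 + 20/13 + 13/10) - 1827 = -281/130 - 1827 = -237791/130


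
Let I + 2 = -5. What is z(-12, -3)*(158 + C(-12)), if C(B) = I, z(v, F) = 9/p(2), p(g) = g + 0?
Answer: 1359/2 ≈ 679.50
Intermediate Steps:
p(g) = g
I = -7 (I = -2 - 5 = -7)
z(v, F) = 9/2
C(B) = -7
z(-12, -3)*(158 + C(-12)) = 9*(158 - 7)/2 = (9/2)*151 = 1359/2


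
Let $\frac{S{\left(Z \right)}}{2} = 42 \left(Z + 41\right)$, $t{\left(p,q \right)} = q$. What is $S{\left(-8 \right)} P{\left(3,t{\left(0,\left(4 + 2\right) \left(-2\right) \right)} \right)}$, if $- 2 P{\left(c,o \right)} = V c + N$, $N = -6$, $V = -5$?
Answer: $29106$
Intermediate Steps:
$S{\left(Z \right)} = 3444 + 84 Z$ ($S{\left(Z \right)} = 2 \cdot 42 \left(Z + 41\right) = 2 \cdot 42 \left(41 + Z\right) = 2 \left(1722 + 42 Z\right) = 3444 + 84 Z$)
$P{\left(c,o \right)} = 3 + \frac{5 c}{2}$ ($P{\left(c,o \right)} = - \frac{- 5 c - 6}{2} = - \frac{-6 - 5 c}{2} = 3 + \frac{5 c}{2}$)
$S{\left(-8 \right)} P{\left(3,t{\left(0,\left(4 + 2\right) \left(-2\right) \right)} \right)} = \left(3444 + 84 \left(-8\right)\right) \left(3 + \frac{5}{2} \cdot 3\right) = \left(3444 - 672\right) \left(3 + \frac{15}{2}\right) = 2772 \cdot \frac{21}{2} = 29106$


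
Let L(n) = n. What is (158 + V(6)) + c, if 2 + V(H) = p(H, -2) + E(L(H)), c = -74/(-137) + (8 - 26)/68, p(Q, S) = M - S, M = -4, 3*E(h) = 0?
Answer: 718615/4658 ≈ 154.28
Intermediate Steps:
E(h) = 0 (E(h) = (⅓)*0 = 0)
p(Q, S) = -4 - S
c = 1283/4658 (c = -74*(-1/137) - 18*1/68 = 74/137 - 9/34 = 1283/4658 ≈ 0.27544)
V(H) = -4 (V(H) = -2 + ((-4 - 1*(-2)) + 0) = -2 + ((-4 + 2) + 0) = -2 + (-2 + 0) = -2 - 2 = -4)
(158 + V(6)) + c = (158 - 4) + 1283/4658 = 154 + 1283/4658 = 718615/4658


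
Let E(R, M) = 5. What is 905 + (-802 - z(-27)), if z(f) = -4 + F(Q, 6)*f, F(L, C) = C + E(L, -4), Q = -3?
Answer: 404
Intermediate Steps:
F(L, C) = 5 + C (F(L, C) = C + 5 = 5 + C)
z(f) = -4 + 11*f (z(f) = -4 + (5 + 6)*f = -4 + 11*f)
905 + (-802 - z(-27)) = 905 + (-802 - (-4 + 11*(-27))) = 905 + (-802 - (-4 - 297)) = 905 + (-802 - 1*(-301)) = 905 + (-802 + 301) = 905 - 501 = 404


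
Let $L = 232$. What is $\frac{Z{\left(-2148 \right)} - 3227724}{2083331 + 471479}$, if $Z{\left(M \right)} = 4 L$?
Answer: $- \frac{1613398}{1277405} \approx -1.263$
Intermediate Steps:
$Z{\left(M \right)} = 928$ ($Z{\left(M \right)} = 4 \cdot 232 = 928$)
$\frac{Z{\left(-2148 \right)} - 3227724}{2083331 + 471479} = \frac{928 - 3227724}{2083331 + 471479} = \frac{928 - 3227724}{2554810} = \left(-3226796\right) \frac{1}{2554810} = - \frac{1613398}{1277405}$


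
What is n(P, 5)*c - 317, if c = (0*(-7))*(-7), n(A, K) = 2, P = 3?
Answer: -317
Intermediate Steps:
c = 0 (c = 0*(-7) = 0)
n(P, 5)*c - 317 = 2*0 - 317 = 0 - 317 = -317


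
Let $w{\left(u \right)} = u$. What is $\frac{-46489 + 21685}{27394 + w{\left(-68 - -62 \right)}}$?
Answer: $- \frac{6201}{6847} \approx -0.90565$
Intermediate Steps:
$\frac{-46489 + 21685}{27394 + w{\left(-68 - -62 \right)}} = \frac{-46489 + 21685}{27394 - 6} = - \frac{24804}{27394 + \left(-68 + 62\right)} = - \frac{24804}{27394 - 6} = - \frac{24804}{27388} = \left(-24804\right) \frac{1}{27388} = - \frac{6201}{6847}$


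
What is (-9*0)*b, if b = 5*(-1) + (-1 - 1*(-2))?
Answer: 0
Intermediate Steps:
b = -4 (b = -5 + (-1 + 2) = -5 + 1 = -4)
(-9*0)*b = -9*0*(-4) = 0*(-4) = 0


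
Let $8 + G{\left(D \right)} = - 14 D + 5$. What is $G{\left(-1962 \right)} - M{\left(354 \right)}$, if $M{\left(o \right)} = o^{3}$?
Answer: $-44334399$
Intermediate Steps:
$G{\left(D \right)} = -3 - 14 D$ ($G{\left(D \right)} = -8 - \left(-5 + 14 D\right) = -3 - 14 D$)
$G{\left(-1962 \right)} - M{\left(354 \right)} = \left(-3 - -27468\right) - 354^{3} = \left(-3 + 27468\right) - 44361864 = 27465 - 44361864 = -44334399$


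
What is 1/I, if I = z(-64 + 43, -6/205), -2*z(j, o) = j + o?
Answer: 410/4311 ≈ 0.095106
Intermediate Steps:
z(j, o) = -j/2 - o/2 (z(j, o) = -(j + o)/2 = -j/2 - o/2)
I = 4311/410 (I = -(-64 + 43)/2 - (-3)/205 = -1/2*(-21) - (-3)/205 = 21/2 - 1/2*(-6/205) = 21/2 + 3/205 = 4311/410 ≈ 10.515)
1/I = 1/(4311/410) = 410/4311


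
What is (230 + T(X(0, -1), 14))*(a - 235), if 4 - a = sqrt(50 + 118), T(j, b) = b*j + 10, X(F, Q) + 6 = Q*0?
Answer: -36036 - 312*sqrt(42) ≈ -38058.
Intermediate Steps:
X(F, Q) = -6 (X(F, Q) = -6 + Q*0 = -6 + 0 = -6)
T(j, b) = 10 + b*j
a = 4 - 2*sqrt(42) (a = 4 - sqrt(50 + 118) = 4 - sqrt(168) = 4 - 2*sqrt(42) ≈ -8.9615)
(230 + T(X(0, -1), 14))*(a - 235) = (230 + (10 + 14*(-6)))*((4 - 2*sqrt(42)) - 235) = (230 + (10 - 84))*(-231 - 2*sqrt(42)) = (230 - 74)*(-231 - 2*sqrt(42)) = 156*(-231 - 2*sqrt(42)) = -36036 - 312*sqrt(42)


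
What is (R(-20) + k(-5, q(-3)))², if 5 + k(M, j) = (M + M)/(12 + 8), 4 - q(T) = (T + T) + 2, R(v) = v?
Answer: 2601/4 ≈ 650.25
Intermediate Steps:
q(T) = 2 - 2*T (q(T) = 4 - ((T + T) + 2) = 4 - (2*T + 2) = 4 - (2 + 2*T) = 4 + (-2 - 2*T) = 2 - 2*T)
k(M, j) = -5 + M/10 (k(M, j) = -5 + (M + M)/(12 + 8) = -5 + (2*M)/20 = -5 + (2*M)*(1/20) = -5 + M/10)
(R(-20) + k(-5, q(-3)))² = (-20 + (-5 + (⅒)*(-5)))² = (-20 + (-5 - ½))² = (-20 - 11/2)² = (-51/2)² = 2601/4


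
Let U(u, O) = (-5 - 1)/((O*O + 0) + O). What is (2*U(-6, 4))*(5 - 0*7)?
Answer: -3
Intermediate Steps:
U(u, O) = -6/(O + O²) (U(u, O) = -6/((O² + 0) + O) = -6/(O² + O) = -6/(O + O²))
(2*U(-6, 4))*(5 - 0*7) = (2*(-6/(4*(1 + 4))))*(5 - 0*7) = (2*(-6*¼/5))*(5 - 1*0) = (2*(-6*¼*⅕))*(5 + 0) = (2*(-3/10))*5 = -⅗*5 = -3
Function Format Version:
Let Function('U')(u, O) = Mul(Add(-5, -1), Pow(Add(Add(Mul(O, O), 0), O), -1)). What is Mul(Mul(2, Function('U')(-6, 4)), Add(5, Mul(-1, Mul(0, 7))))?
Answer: -3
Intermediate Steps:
Function('U')(u, O) = Mul(-6, Pow(Add(O, Pow(O, 2)), -1)) (Function('U')(u, O) = Mul(-6, Pow(Add(Add(Pow(O, 2), 0), O), -1)) = Mul(-6, Pow(Add(Pow(O, 2), O), -1)) = Mul(-6, Pow(Add(O, Pow(O, 2)), -1)))
Mul(Mul(2, Function('U')(-6, 4)), Add(5, Mul(-1, Mul(0, 7)))) = Mul(Mul(2, Mul(-6, Pow(4, -1), Pow(Add(1, 4), -1))), Add(5, Mul(-1, Mul(0, 7)))) = Mul(Mul(2, Mul(-6, Rational(1, 4), Pow(5, -1))), Add(5, Mul(-1, 0))) = Mul(Mul(2, Mul(-6, Rational(1, 4), Rational(1, 5))), Add(5, 0)) = Mul(Mul(2, Rational(-3, 10)), 5) = Mul(Rational(-3, 5), 5) = -3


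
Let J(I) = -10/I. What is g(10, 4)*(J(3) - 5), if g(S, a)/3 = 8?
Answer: -200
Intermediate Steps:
g(S, a) = 24 (g(S, a) = 3*8 = 24)
g(10, 4)*(J(3) - 5) = 24*(-10/3 - 5) = 24*(-25/3) = -200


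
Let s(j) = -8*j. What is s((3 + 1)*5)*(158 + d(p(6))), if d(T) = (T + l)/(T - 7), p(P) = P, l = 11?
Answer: -22560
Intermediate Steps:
d(T) = (11 + T)/(-7 + T) (d(T) = (T + 11)/(T - 7) = (11 + T)/(-7 + T))
s((3 + 1)*5)*(158 + d(p(6))) = (-8*(3 + 1)*5)*(158 + (11 + 6)/(-7 + 6)) = (-32*5)*(158 + 17/(-1)) = (-8*20)*(158 - 1*17) = -160*(158 - 17) = -160*141 = -22560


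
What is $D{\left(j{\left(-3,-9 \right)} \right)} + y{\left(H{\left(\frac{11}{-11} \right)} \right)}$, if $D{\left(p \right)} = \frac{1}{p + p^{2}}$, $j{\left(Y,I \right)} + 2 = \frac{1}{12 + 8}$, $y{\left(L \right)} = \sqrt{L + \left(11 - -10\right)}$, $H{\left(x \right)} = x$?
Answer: $\frac{400}{741} + 2 \sqrt{5} \approx 5.0119$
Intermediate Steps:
$y{\left(L \right)} = \sqrt{21 + L}$ ($y{\left(L \right)} = \sqrt{L + \left(11 + 10\right)} = \sqrt{L + 21} = \sqrt{21 + L}$)
$j{\left(Y,I \right)} = - \frac{39}{20}$ ($j{\left(Y,I \right)} = -2 + \frac{1}{12 + 8} = -2 + \frac{1}{20} = - \frac{39}{20}$)
$D{\left(j{\left(-3,-9 \right)} \right)} + y{\left(H{\left(\frac{11}{-11} \right)} \right)} = \frac{1}{\left(- \frac{39}{20}\right) \left(1 - \frac{39}{20}\right)} + \sqrt{21 + \frac{11}{-11}} = - \frac{20}{39 \left(- \frac{19}{20}\right)} + \sqrt{21 + 11 \left(- \frac{1}{11}\right)} = \left(- \frac{20}{39}\right) \left(- \frac{20}{19}\right) + \sqrt{21 - 1} = \frac{400}{741} + \sqrt{20} = \frac{400}{741} + 2 \sqrt{5}$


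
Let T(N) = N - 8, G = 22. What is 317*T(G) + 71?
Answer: 4509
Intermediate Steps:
T(N) = -8 + N
317*T(G) + 71 = 317*(-8 + 22) + 71 = 317*14 + 71 = 4438 + 71 = 4509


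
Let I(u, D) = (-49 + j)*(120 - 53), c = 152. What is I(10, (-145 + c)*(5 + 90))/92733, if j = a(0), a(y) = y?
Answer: -3283/92733 ≈ -0.035403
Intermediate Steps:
j = 0
I(u, D) = -3283 (I(u, D) = (-49 + 0)*(120 - 53) = -49*67 = -3283)
I(10, (-145 + c)*(5 + 90))/92733 = -3283/92733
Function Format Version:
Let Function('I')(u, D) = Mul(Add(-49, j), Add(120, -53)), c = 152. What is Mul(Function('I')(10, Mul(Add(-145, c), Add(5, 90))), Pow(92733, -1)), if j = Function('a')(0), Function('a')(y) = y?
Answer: Rational(-3283, 92733) ≈ -0.035403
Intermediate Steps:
j = 0
Function('I')(u, D) = -3283 (Function('I')(u, D) = Mul(Add(-49, 0), Add(120, -53)) = Mul(-49, 67) = -3283)
Mul(Function('I')(10, Mul(Add(-145, c), Add(5, 90))), Pow(92733, -1)) = Mul(-3283, Pow(92733, -1)) = Mul(-3283, Rational(1, 92733)) = Rational(-3283, 92733)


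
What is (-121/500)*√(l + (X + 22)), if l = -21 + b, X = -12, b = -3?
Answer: -121*I*√14/500 ≈ -0.90548*I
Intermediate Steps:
l = -24 (l = -21 - 3 = -24)
(-121/500)*√(l + (X + 22)) = (-121/500)*√(-24 + (-12 + 22)) = (-121*1/500)*√(-24 + 10) = -121*I*√14/500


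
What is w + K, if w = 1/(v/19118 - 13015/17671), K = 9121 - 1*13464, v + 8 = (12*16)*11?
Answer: -459747318188/105820493 ≈ -4344.6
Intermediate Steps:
v = 2104 (v = -8 + (12*16)*11 = -8 + 192*11 = -8 + 2112 = 2104)
K = -4343 (K = 9121 - 13464 = -4343)
w = -168917089/105820493 (w = 1/(2104/19118 - 13015/17671) = 1/(2104*(1/19118) - 13015*1/17671) = 1/(1052/9559 - 13015/17671) = 1/(-105820493/168917089) = -168917089/105820493 ≈ -1.5963)
w + K = -168917089/105820493 - 4343 = -459747318188/105820493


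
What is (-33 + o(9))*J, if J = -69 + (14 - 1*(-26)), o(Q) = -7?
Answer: 1160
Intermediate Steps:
J = -29 (J = -69 + (14 + 26) = -69 + 40 = -29)
(-33 + o(9))*J = (-33 - 7)*(-29) = -40*(-29) = 1160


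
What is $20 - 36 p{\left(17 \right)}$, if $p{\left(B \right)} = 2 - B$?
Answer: $560$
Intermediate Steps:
$20 - 36 p{\left(17 \right)} = 20 - 36 \left(2 - 17\right) = 20 - -540 = 20 + 540 = 560$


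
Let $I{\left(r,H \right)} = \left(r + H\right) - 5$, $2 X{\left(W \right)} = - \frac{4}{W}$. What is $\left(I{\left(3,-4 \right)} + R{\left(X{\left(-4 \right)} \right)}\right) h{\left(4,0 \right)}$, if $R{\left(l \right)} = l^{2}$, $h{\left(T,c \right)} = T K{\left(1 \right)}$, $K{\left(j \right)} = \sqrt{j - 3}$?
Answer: $- 23 i \sqrt{2} \approx - 32.527 i$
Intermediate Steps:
$X{\left(W \right)} = - \frac{2}{W}$ ($X{\left(W \right)} = \frac{\left(-4\right) \frac{1}{W}}{2} = - \frac{2}{W}$)
$K{\left(j \right)} = \sqrt{-3 + j}$
$I{\left(r,H \right)} = -5 + H + r$ ($I{\left(r,H \right)} = \left(H + r\right) - 5 = -5 + H + r$)
$h{\left(T,c \right)} = i T \sqrt{2}$ ($h{\left(T,c \right)} = T \sqrt{-3 + 1} = T \sqrt{-2} = T i \sqrt{2} = i T \sqrt{2}$)
$\left(I{\left(3,-4 \right)} + R{\left(X{\left(-4 \right)} \right)}\right) h{\left(4,0 \right)} = \left(\left(-5 - 4 + 3\right) + \left(- \frac{2}{-4}\right)^{2}\right) i 4 \sqrt{2} = \left(-6 + \left(\left(-2\right) \left(- \frac{1}{4}\right)\right)^{2}\right) 4 i \sqrt{2} = \left(-6 + \left(\frac{1}{2}\right)^{2}\right) 4 i \sqrt{2} = \left(-6 + \frac{1}{4}\right) 4 i \sqrt{2} = - \frac{23 \cdot 4 i \sqrt{2}}{4} = - 23 i \sqrt{2}$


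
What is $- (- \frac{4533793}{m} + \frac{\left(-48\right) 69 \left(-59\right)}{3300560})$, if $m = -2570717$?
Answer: $- \frac{966649655726}{530300356345} \approx -1.8228$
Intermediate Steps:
$- (- \frac{4533793}{m} + \frac{\left(-48\right) 69 \left(-59\right)}{3300560}) = - (- \frac{4533793}{-2570717} + \frac{\left(-48\right) 69 \left(-59\right)}{3300560}) = - (\left(-4533793\right) \left(- \frac{1}{2570717}\right) + \left(-3312\right) \left(-59\right) \frac{1}{3300560}) = - (\frac{4533793}{2570717} + 195408 \cdot \frac{1}{3300560}) = - (\frac{4533793}{2570717} + \frac{12213}{206285}) = \left(-1\right) \frac{966649655726}{530300356345} = - \frac{966649655726}{530300356345}$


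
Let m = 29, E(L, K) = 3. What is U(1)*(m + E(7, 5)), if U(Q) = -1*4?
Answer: -128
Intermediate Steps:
U(Q) = -4
U(1)*(m + E(7, 5)) = -4*(29 + 3) = -4*32 = -128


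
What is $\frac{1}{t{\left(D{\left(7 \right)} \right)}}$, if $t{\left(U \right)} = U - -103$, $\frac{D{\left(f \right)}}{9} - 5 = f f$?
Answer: $\frac{1}{589} \approx 0.0016978$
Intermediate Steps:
$D{\left(f \right)} = 45 + 9 f^{2}$ ($D{\left(f \right)} = 45 + 9 f f = 45 + 9 f^{2}$)
$t{\left(U \right)} = 103 + U$ ($t{\left(U \right)} = U + 103 = 103 + U$)
$\frac{1}{t{\left(D{\left(7 \right)} \right)}} = \frac{1}{103 + \left(45 + 9 \cdot 7^{2}\right)} = \frac{1}{103 + \left(45 + 9 \cdot 49\right)} = \frac{1}{103 + \left(45 + 441\right)} = \frac{1}{103 + 486} = \frac{1}{589}$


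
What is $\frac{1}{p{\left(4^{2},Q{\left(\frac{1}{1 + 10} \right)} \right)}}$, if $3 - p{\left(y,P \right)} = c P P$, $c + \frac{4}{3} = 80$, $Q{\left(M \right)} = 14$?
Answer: $- \frac{3}{46247} \approx -6.4869 \cdot 10^{-5}$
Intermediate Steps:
$c = \frac{236}{3}$ ($c = - \frac{4}{3} + 80 = \frac{236}{3} \approx 78.667$)
$p{\left(y,P \right)} = 3 - \frac{236 P^{2}}{3}$ ($p{\left(y,P \right)} = 3 - \frac{236 P}{3} P = 3 - \frac{236 P^{2}}{3}$)
$\frac{1}{p{\left(4^{2},Q{\left(\frac{1}{1 + 10} \right)} \right)}} = \frac{1}{3 - \frac{236 \cdot 14^{2}}{3}} = \frac{1}{3 - \frac{46256}{3}} = \frac{1}{- \frac{46247}{3}} = - \frac{3}{46247}$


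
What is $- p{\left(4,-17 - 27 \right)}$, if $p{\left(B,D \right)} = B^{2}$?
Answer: $-16$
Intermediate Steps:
$- p{\left(4,-17 - 27 \right)} = - 4^{2} = \left(-1\right) 16 = -16$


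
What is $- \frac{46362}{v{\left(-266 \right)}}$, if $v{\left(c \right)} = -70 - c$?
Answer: $- \frac{23181}{98} \approx -236.54$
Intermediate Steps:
$- \frac{46362}{v{\left(-266 \right)}} = - \frac{46362}{-70 - -266} = - \frac{46362}{-70 + 266} = - \frac{46362}{196} = \left(-46362\right) \frac{1}{196} = - \frac{23181}{98}$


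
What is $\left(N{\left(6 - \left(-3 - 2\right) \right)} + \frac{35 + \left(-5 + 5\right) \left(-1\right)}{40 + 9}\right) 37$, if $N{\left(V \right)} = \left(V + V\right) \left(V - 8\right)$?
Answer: $\frac{17279}{7} \approx 2468.4$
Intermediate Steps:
$N{\left(V \right)} = 2 V \left(-8 + V\right)$
$\left(N{\left(6 - \left(-3 - 2\right) \right)} + \frac{35 + \left(-5 + 5\right) \left(-1\right)}{40 + 9}\right) 37 = \left(2 \left(6 - \left(-3 - 2\right)\right) \left(-8 + \left(6 - \left(-3 - 2\right)\right)\right) + \frac{35 + \left(-5 + 5\right) \left(-1\right)}{40 + 9}\right) 37 = \left(2 \left(6 - -5\right) \left(-8 + \left(6 - -5\right)\right) + \frac{35 + 0 \left(-1\right)}{49}\right) 37 = \left(2 \left(6 + 5\right) \left(-8 + \left(6 + 5\right)\right) + \left(35 + 0\right) \frac{1}{49}\right) 37 = \left(2 \cdot 11 \left(-8 + 11\right) + 35 \cdot \frac{1}{49}\right) 37 = \left(2 \cdot 11 \cdot 3 + \frac{5}{7}\right) 37 = \left(66 + \frac{5}{7}\right) 37 = \frac{467}{7} \cdot 37 = \frac{17279}{7}$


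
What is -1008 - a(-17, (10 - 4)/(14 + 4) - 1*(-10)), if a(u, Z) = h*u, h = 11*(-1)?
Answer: -1195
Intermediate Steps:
h = -11
a(u, Z) = -11*u
-1008 - a(-17, (10 - 4)/(14 + 4) - 1*(-10)) = -1008 - (-11)*(-17) = -1008 - 1*187 = -1008 - 187 = -1195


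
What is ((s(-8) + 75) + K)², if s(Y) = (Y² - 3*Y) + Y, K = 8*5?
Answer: 38025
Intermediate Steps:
K = 40
s(Y) = Y² - 2*Y
((s(-8) + 75) + K)² = ((-8*(-2 - 8) + 75) + 40)² = ((-8*(-10) + 75) + 40)² = ((80 + 75) + 40)² = (155 + 40)² = 195² = 38025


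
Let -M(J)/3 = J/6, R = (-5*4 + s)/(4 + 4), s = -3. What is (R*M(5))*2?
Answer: 115/8 ≈ 14.375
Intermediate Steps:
R = -23/8 (R = (-5*4 - 3)/(4 + 4) = (-20 - 3)/8 = -23*⅛ = -23/8 ≈ -2.8750)
M(J) = -J/2 (M(J) = -3*J/6 = -J/2)
(R*M(5))*2 = -(-23)*5/16*2 = -23/8*(-5/2)*2 = (115/16)*2 = 115/8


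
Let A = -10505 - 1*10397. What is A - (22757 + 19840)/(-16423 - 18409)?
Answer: -728015867/34832 ≈ -20901.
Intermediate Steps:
A = -20902 (A = -10505 - 10397 = -20902)
A - (22757 + 19840)/(-16423 - 18409) = -20902 - (22757 + 19840)/(-16423 - 18409) = -20902 - 42597/(-34832) = -20902 - 42597*(-1)/34832 = -20902 - 1*(-42597/34832) = -20902 + 42597/34832 = -728015867/34832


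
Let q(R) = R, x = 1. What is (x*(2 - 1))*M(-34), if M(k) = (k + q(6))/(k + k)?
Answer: 7/17 ≈ 0.41176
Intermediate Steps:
M(k) = (6 + k)/(2*k) (M(k) = (k + 6)/(k + k) = (6 + k)/((2*k)) = (6 + k)*(1/(2*k)) = (6 + k)/(2*k))
(x*(2 - 1))*M(-34) = (1*(2 - 1))*((½)*(6 - 34)/(-34)) = (1*1)*((½)*(-1/34)*(-28)) = 1*(7/17) = 7/17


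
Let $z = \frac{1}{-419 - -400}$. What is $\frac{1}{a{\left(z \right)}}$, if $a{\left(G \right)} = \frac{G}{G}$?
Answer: $1$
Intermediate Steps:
$z = - \frac{1}{19}$ ($z = \frac{1}{-419 + 400} = \frac{1}{-19} = - \frac{1}{19} \approx -0.052632$)
$a{\left(G \right)} = 1$
$\frac{1}{a{\left(z \right)}} = 1^{-1} = 1$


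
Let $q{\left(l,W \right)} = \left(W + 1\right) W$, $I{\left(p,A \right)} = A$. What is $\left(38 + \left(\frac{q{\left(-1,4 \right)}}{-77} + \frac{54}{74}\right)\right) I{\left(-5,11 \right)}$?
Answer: $\frac{109601}{259} \approx 423.17$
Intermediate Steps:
$q{\left(l,W \right)} = W \left(1 + W\right)$ ($q{\left(l,W \right)} = \left(1 + W\right) W = W \left(1 + W\right)$)
$\left(38 + \left(\frac{q{\left(-1,4 \right)}}{-77} + \frac{54}{74}\right)\right) I{\left(-5,11 \right)} = \left(38 + \left(\frac{4 \left(1 + 4\right)}{-77} + \frac{54}{74}\right)\right) 11 = \left(38 + \left(4 \cdot 5 \left(- \frac{1}{77}\right) + 54 \cdot \frac{1}{74}\right)\right) 11 = \left(38 + \left(20 \left(- \frac{1}{77}\right) + \frac{27}{37}\right)\right) 11 = \left(38 + \left(- \frac{20}{77} + \frac{27}{37}\right)\right) 11 = \left(38 + \frac{1339}{2849}\right) 11 = \frac{109601}{2849} \cdot 11 = \frac{109601}{259}$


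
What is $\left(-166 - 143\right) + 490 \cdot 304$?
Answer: $148651$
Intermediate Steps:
$\left(-166 - 143\right) + 490 \cdot 304 = \left(-166 - 143\right) + 148960 = -309 + 148960 = 148651$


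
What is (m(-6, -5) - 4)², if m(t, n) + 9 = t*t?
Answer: 529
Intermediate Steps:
m(t, n) = -9 + t² (m(t, n) = -9 + t*t = -9 + t²)
(m(-6, -5) - 4)² = ((-9 + (-6)²) - 4)² = ((-9 + 36) - 4)² = (27 - 4)² = 23² = 529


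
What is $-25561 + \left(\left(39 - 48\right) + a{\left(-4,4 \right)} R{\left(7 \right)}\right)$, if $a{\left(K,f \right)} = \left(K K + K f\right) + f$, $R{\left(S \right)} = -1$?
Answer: $-25574$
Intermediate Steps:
$a{\left(K,f \right)} = f + K^{2} + K f$ ($a{\left(K,f \right)} = \left(K^{2} + K f\right) + f = f + K^{2} + K f$)
$-25561 + \left(\left(39 - 48\right) + a{\left(-4,4 \right)} R{\left(7 \right)}\right) = -25561 + \left(\left(39 - 48\right) + \left(4 + \left(-4\right)^{2} - 16\right) \left(-1\right)\right) = -25561 + \left(\left(39 - 48\right) + \left(4 + 16 - 16\right) \left(-1\right)\right) = -25561 + \left(-9 + 4 \left(-1\right)\right) = -25561 - 13 = -25574$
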